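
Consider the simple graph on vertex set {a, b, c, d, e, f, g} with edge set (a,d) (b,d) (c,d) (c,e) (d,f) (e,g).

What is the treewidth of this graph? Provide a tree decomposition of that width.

Treewidth 1.
Bags: B1 = {c, e}  B2 = {c, d}  B3 = {e, g}  B4 = {b, d}  B5 = {d, f}  B6 = {a, d}
Tree: B1–B2, B1–B3, B2–B4, B4–B5, B4–B6

The largest bag has 2 vertices, giving width 1; this decomposition certifies tw(G) ≤ 1. G has an edge, so its treewidth is at least 1. Therefore the treewidth is 1.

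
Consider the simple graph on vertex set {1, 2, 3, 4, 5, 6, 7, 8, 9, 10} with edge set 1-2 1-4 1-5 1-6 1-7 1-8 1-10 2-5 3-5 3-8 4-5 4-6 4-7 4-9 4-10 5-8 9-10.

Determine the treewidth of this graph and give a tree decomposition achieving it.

Each bag holds 3 vertices, so the decomposition has width 2, which upper-bounds the treewidth. On the other hand G contains the 3-clique {1, 5, 8}. A clique must lie in a single bag of any decomposition, so no decomposition can have width below 2. Therefore the treewidth is 2.

Treewidth 2.
One optimal decomposition is:
Bags: B1 = {1, 4, 6}  B2 = {1, 4, 5}  B3 = {1, 4, 10}  B4 = {4, 9, 10}  B5 = {1, 5, 8}  B6 = {1, 4, 7}  B7 = {3, 5, 8}  B8 = {1, 2, 5}
Tree: B1–B2, B1–B3, B3–B4, B2–B5, B3–B6, B5–B7, B5–B8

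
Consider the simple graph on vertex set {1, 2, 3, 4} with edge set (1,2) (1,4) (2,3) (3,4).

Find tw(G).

A width-2 tree decomposition is:
Bags: B1 = {1, 2, 4}  B2 = {2, 3, 4}
Tree: B1–B2
Every bag has size at most 3, so the width is 3 − 1 = 2 and tw(G) ≤ 2. Since 4–1–2–3–4 is a cycle in G, G is not acyclic. Forests are exactly the graphs of treewidth ≤ 1, so tw(G) ≥ 2. Therefore the treewidth is 2.

2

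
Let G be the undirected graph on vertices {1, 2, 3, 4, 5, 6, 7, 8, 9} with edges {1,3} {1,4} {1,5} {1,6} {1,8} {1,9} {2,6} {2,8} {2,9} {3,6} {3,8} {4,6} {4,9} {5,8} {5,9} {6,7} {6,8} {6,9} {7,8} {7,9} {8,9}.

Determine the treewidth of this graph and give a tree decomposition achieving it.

Each bag holds 4 vertices, so the decomposition has width 3, which upper-bounds the treewidth. Conversely, {1, 5, 8, 9} is a clique of size 4, and the vertices of any clique must share a bag in every tree decomposition; so some bag has ≥ 4 vertices and tw(G) ≥ 3. The upper and lower bounds meet at 3, so that is the treewidth.

Treewidth 3.
One optimal decomposition is:
Bags: B1 = {2, 6, 8, 9}  B2 = {1, 6, 8, 9}  B3 = {1, 4, 6, 9}  B4 = {1, 5, 8, 9}  B5 = {6, 7, 8, 9}  B6 = {1, 3, 6, 8}
Tree: B1–B2, B2–B3, B2–B4, B1–B5, B2–B6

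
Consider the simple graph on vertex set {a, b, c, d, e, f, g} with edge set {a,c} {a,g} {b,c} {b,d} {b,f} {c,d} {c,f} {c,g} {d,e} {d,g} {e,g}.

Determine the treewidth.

2

A width-2 tree decomposition is:
Bags: B1 = {b, c, d}  B2 = {c, d, g}  B3 = {d, e, g}  B4 = {a, c, g}  B5 = {b, c, f}
Tree: B1–B2, B2–B3, B2–B4, B1–B5
Each bag holds 3 vertices, so the decomposition has width 2, which upper-bounds the treewidth. For the lower bound, the 3 vertices {d, e, g} are pairwise adjacent, and any tree decomposition puts a clique entirely inside one bag — forcing width ≥ 2. Therefore the treewidth is 2.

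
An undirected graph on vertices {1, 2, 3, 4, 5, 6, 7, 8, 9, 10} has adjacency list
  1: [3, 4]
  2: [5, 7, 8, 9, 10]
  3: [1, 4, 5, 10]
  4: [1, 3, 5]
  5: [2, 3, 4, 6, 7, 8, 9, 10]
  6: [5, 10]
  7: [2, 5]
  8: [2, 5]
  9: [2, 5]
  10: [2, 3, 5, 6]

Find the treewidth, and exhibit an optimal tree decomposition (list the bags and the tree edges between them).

Treewidth 2.
Bags: B1 = {3, 5, 10}  B2 = {2, 5, 10}  B3 = {2, 5, 9}  B4 = {5, 6, 10}  B5 = {3, 4, 5}  B6 = {2, 5, 7}  B7 = {1, 3, 4}  B8 = {2, 5, 8}
Tree: B1–B2, B2–B3, B2–B4, B1–B5, B2–B6, B5–B7, B2–B8

Each bag holds 3 vertices, so the decomposition has width 2, which upper-bounds the treewidth. Conversely, {1, 3, 4} is a clique of size 3, and the vertices of any clique must share a bag in every tree decomposition; so some bag has ≥ 3 vertices and tw(G) ≥ 2. Therefore the treewidth is 2.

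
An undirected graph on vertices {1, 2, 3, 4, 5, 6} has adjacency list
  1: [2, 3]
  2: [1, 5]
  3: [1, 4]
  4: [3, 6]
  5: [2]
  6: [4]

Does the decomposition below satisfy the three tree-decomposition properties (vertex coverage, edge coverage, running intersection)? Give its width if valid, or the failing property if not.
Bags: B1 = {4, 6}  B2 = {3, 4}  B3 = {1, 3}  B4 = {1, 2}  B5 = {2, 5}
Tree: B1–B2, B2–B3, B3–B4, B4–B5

Yes; width 1.

Checking the three conditions: (i) the bags cover all of {1, 2, 3, 4, 5, 6}; (ii) for each edge, some bag contains both endpoints; (iii) the bags containing any fixed vertex form a subtree. All hold, so the decomposition is valid with width 2 − 1 = 1.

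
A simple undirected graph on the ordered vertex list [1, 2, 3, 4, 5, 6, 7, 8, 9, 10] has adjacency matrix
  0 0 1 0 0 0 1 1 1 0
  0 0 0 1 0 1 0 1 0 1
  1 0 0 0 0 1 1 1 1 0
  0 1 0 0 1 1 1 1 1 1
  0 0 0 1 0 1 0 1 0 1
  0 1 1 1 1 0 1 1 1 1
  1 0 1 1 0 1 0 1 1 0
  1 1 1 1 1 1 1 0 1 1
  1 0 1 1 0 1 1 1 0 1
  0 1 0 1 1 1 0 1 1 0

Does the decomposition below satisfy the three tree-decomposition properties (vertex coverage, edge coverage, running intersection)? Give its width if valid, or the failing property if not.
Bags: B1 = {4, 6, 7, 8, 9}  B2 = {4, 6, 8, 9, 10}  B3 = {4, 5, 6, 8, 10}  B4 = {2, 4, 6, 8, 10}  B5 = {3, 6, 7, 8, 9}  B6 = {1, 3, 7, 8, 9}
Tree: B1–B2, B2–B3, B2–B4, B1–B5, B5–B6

Every vertex of G appears in some bag (union = {1, 2, 3, 4, 5, 6, 7, 8, 9, 10}); every edge is covered by a bag; and for each vertex v the set of bags containing v is connected in the bag tree. The decomposition is therefore valid. The largest bag has 5 vertices, so the width is 4.

Yes; width 4.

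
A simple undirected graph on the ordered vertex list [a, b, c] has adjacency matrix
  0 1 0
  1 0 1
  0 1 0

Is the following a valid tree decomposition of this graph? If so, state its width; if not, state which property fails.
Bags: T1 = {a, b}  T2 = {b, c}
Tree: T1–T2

Vertex coverage: the bags together contain {a, b, c}, the full vertex set. Edge coverage: each edge of G has both endpoints in at least one bag. Running intersection: for every vertex, the bags containing it form a connected subtree. All three properties hold, so this is a valid tree decomposition of width max|bag| − 1 = 1, and hence tw(G) ≤ 1.

Yes; width 1.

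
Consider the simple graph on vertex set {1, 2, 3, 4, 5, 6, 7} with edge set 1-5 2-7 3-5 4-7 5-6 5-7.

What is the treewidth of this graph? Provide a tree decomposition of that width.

The largest bag has 2 vertices, giving width 1; this decomposition certifies tw(G) ≤ 1. Any graph with an edge has treewidth ≥ 1, and G has the edge 5–6. The upper and lower bounds meet at 1, so that is the treewidth.

Treewidth 1.
Bags: B1 = {5, 6}  B2 = {5, 7}  B3 = {2, 7}  B4 = {1, 5}  B5 = {4, 7}  B6 = {3, 5}
Tree: B1–B2, B2–B3, B2–B4, B3–B5, B2–B6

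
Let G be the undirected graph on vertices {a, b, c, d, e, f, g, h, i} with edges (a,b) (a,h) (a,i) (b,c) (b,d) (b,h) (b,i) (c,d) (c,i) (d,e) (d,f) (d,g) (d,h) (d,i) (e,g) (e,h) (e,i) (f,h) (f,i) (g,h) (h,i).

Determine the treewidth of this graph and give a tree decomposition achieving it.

Treewidth 3.
One optimal decomposition is:
Bags: B1 = {a, b, h, i}  B2 = {b, d, h, i}  B3 = {d, e, h, i}  B4 = {b, c, d, i}  B5 = {d, e, g, h}  B6 = {d, f, h, i}
Tree: B1–B2, B2–B3, B2–B4, B3–B5, B2–B6

The largest bag has 4 vertices, giving width 3; this decomposition certifies tw(G) ≤ 3. For the lower bound, the 4 vertices {d, e, g, h} are pairwise adjacent, and any tree decomposition puts a clique entirely inside one bag — forcing width ≥ 3. Combining the bounds, tw(G) = 3.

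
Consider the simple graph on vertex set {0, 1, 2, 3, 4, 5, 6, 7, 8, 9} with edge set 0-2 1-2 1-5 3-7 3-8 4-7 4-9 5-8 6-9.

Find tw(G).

1

A width-1 tree decomposition is:
Bags: B1 = {6, 9}  B2 = {4, 9}  B3 = {4, 7}  B4 = {3, 7}  B5 = {3, 8}  B6 = {5, 8}  B7 = {1, 5}  B8 = {1, 2}  B9 = {0, 2}
Tree: B1–B2, B2–B3, B3–B4, B4–B5, B5–B6, B6–B7, B7–B8, B8–B9
The largest bag has 2 vertices, giving width 1; this decomposition certifies tw(G) ≤ 1. Since G has at least one edge (e.g. 6–9), it is not an edgeless graph, so tw(G) ≥ 1. The upper and lower bounds meet at 1, so that is the treewidth.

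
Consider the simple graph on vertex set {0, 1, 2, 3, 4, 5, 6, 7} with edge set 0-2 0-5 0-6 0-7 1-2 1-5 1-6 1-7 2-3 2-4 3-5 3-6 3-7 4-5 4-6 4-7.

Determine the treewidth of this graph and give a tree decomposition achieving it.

The largest bag has 5 vertices, giving width 4; this decomposition certifies tw(G) ≤ 4. For the lower bound: the 5 vertex sets {4,7}, {2,3}, {1,5}, {6}, {0} are disjoint, each induces a connected subgraph, and every pair is joined by at least one edge of G. Contracting each set to a single vertex therefore yields K_{5} as a minor, and since treewidth is minor-monotone, tw(G) ≥ tw(K_{5}) = 4. Hence tw(G) = 4 exactly.

Treewidth 4.
One optimal decomposition is:
Bags: B1 = {2, 4, 5, 6, 7}  B2 = {2, 3, 5, 6, 7}  B3 = {1, 2, 5, 6, 7}  B4 = {0, 2, 5, 6, 7}
Tree: B1–B2, B2–B3, B3–B4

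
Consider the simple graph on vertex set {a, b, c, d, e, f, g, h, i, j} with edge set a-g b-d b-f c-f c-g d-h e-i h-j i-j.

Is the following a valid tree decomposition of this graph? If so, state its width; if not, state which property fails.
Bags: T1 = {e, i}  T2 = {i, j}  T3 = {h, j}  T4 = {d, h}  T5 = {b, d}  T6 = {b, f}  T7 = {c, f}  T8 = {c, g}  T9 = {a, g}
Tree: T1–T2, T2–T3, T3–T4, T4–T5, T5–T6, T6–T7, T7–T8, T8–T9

Yes; width 1.

Every vertex of G appears in some bag (union = {a, b, c, d, e, f, g, h, i, j}); every edge is covered by a bag; and for each vertex v the set of bags containing v is connected in the bag tree. The decomposition is therefore valid. The largest bag has 2 vertices, so the width is 1.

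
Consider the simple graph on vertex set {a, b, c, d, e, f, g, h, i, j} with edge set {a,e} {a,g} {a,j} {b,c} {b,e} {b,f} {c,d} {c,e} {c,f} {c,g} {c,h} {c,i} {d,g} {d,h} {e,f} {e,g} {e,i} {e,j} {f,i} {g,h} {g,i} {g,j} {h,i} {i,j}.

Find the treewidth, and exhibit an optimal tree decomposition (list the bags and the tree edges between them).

Treewidth 3.
One such decomposition:
Bags: B1 = {c, e, f, i}  B2 = {c, e, g, i}  B3 = {b, c, e, f}  B4 = {c, g, h, i}  B5 = {e, g, i, j}  B6 = {c, d, g, h}  B7 = {a, e, g, j}
Tree: B1–B2, B1–B3, B2–B4, B2–B5, B4–B6, B5–B7

Each bag holds 4 vertices, so the decomposition has width 3, which upper-bounds the treewidth. For the lower bound, the 4 vertices {c, d, g, h} are pairwise adjacent, and any tree decomposition puts a clique entirely inside one bag — forcing width ≥ 3. Therefore the treewidth is 3.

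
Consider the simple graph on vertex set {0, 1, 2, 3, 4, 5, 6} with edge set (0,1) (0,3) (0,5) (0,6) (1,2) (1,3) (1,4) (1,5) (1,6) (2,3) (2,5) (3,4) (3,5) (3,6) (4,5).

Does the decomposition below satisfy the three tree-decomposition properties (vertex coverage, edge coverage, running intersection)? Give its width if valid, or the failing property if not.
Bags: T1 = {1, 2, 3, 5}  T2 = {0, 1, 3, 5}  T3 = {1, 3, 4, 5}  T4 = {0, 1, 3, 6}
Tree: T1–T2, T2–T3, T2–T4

Yes; width 3.

Vertex coverage: the bags together contain {0, 1, 2, 3, 4, 5, 6}, the full vertex set. Edge coverage: each edge of G has both endpoints in at least one bag. Running intersection: for every vertex, the bags containing it form a connected subtree. All three properties hold, so this is a valid tree decomposition of width max|bag| − 1 = 3, and hence tw(G) ≤ 3.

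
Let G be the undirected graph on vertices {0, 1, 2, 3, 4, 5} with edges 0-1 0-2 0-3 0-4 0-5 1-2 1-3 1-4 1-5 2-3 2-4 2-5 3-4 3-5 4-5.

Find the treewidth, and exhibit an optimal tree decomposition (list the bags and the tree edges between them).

A single bag containing all 6 vertices is trivially a valid decomposition of width 5. Conversely, {0, 1, 2, 3, 4, 5} is a clique of size 6, and the vertices of any clique must share a bag in every tree decomposition; so some bag has ≥ 6 vertices and tw(G) ≥ 5. Hence tw(G) = 5 exactly.

Treewidth 5.
Bags: B1 = {0, 1, 2, 3, 4, 5}
Tree: (single bag)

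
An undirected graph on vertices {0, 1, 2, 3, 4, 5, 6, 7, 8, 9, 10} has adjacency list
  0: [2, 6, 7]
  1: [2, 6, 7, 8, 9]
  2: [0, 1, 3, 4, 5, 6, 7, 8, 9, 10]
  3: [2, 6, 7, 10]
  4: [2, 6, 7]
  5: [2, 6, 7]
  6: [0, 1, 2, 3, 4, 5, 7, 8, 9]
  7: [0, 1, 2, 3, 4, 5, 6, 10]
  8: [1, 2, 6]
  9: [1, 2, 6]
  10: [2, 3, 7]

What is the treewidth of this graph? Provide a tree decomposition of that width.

Treewidth 3.
One such decomposition:
Bags: B1 = {1, 2, 6, 7}  B2 = {1, 2, 6, 8}  B3 = {0, 2, 6, 7}  B4 = {2, 3, 6, 7}  B5 = {2, 5, 6, 7}  B6 = {1, 2, 6, 9}  B7 = {2, 3, 7, 10}  B8 = {2, 4, 6, 7}
Tree: B1–B2, B1–B3, B3–B4, B3–B5, B1–B6, B4–B7, B4–B8

Each bag holds 4 vertices, so the decomposition has width 3, which upper-bounds the treewidth. On the other hand G contains the 4-clique {2, 3, 7, 10}. A clique must lie in a single bag of any decomposition, so no decomposition can have width below 3. The upper and lower bounds meet at 3, so that is the treewidth.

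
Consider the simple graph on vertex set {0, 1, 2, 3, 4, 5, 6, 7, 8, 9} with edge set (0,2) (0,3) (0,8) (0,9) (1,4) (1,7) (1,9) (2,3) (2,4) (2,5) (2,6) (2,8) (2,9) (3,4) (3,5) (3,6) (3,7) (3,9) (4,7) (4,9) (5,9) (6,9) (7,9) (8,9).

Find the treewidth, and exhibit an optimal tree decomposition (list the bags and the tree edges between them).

Treewidth 3.
One such decomposition:
Bags: B1 = {2, 3, 5, 9}  B2 = {2, 3, 4, 9}  B3 = {3, 4, 7, 9}  B4 = {2, 3, 6, 9}  B5 = {1, 4, 7, 9}  B6 = {0, 2, 3, 9}  B7 = {0, 2, 8, 9}
Tree: B1–B2, B2–B3, B1–B4, B3–B5, B1–B6, B6–B7

Each bag holds 4 vertices, so the decomposition has width 3, which upper-bounds the treewidth. Conversely, {1, 4, 7, 9} is a clique of size 4, and the vertices of any clique must share a bag in every tree decomposition; so some bag has ≥ 4 vertices and tw(G) ≥ 3. Combining the bounds, tw(G) = 3.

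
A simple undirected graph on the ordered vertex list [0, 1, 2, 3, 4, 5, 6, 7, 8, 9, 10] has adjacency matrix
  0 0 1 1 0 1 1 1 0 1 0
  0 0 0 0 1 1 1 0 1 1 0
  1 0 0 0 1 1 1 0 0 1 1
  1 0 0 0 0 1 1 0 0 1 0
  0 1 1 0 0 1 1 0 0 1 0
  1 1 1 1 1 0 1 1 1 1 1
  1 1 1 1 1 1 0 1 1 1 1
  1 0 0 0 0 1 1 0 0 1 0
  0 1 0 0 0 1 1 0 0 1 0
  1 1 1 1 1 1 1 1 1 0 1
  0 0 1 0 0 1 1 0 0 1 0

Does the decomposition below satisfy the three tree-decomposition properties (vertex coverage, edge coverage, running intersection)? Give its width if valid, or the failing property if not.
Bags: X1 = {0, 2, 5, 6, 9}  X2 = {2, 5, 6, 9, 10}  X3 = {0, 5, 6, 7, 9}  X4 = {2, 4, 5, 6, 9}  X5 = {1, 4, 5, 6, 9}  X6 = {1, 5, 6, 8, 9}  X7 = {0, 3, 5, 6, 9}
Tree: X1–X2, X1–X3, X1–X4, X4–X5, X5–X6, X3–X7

Every vertex of G appears in some bag (union = {0, 1, 2, 3, 4, 5, 6, 7, 8, 9, 10}); every edge is covered by a bag; and for each vertex v the set of bags containing v is connected in the bag tree. The decomposition is therefore valid. The largest bag has 5 vertices, so the width is 4.

Yes; width 4.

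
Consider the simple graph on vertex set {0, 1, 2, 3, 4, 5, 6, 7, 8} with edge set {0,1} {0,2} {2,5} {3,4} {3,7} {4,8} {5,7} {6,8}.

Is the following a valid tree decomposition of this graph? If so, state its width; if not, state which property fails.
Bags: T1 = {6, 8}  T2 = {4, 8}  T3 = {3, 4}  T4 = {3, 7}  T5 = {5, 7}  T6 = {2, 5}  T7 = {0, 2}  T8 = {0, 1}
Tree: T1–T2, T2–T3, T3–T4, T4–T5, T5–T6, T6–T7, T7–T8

Checking the three conditions: (i) the bags cover all of {0, 1, 2, 3, 4, 5, 6, 7, 8}; (ii) for each edge, some bag contains both endpoints; (iii) the bags containing any fixed vertex form a subtree. All hold, so the decomposition is valid with width 2 − 1 = 1.

Yes; width 1.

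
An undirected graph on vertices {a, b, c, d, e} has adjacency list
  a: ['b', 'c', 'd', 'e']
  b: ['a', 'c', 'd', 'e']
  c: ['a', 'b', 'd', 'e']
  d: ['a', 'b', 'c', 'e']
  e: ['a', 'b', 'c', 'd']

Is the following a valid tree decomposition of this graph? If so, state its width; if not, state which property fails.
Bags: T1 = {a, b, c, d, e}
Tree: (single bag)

Yes; width 4.

Vertex coverage: the bags together contain {a, b, c, d, e}, the full vertex set. Edge coverage: each edge of G has both endpoints in at least one bag. Running intersection: for every vertex, the bags containing it form a connected subtree. All three properties hold, so this is a valid tree decomposition of width max|bag| − 1 = 4, and hence tw(G) ≤ 4.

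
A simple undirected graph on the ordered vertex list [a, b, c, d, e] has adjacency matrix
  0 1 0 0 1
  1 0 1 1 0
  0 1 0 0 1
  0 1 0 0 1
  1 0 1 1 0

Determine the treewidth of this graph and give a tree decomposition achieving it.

Each bag holds 3 vertices, so the decomposition has width 2, which upper-bounds the treewidth. For the lower bound, G contains the cycle b–a–e–c–b, so G is not a forest; only forests have treewidth ≤ 1, hence tw(G) ≥ 2. Combining the bounds, tw(G) = 2.

Treewidth 2.
One such decomposition:
Bags: B1 = {a, b, e}  B2 = {b, c, e}  B3 = {b, d, e}
Tree: B1–B2, B2–B3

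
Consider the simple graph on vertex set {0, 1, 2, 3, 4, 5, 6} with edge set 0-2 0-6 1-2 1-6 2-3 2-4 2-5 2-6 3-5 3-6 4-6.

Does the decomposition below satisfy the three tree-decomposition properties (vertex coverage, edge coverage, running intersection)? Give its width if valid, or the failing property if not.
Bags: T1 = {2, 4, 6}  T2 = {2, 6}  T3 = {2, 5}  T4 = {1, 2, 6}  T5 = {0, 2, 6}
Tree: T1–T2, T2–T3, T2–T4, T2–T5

No — vertex 3 appears in no bag.

A tree decomposition must satisfy three properties: every vertex lies in some bag; for every edge, both endpoints lie together in some bag; and for every vertex, the bags containing it form a connected subtree. Here vertex 3 appears in no bag, so the decomposition is invalid.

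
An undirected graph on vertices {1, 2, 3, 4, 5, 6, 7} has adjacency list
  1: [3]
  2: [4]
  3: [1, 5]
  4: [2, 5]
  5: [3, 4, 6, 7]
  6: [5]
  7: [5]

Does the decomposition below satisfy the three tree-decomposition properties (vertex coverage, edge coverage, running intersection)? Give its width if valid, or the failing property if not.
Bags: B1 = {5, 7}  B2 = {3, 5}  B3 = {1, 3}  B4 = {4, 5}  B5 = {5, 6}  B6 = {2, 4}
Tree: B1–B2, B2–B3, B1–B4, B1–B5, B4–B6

Yes; width 1.

Every vertex of G appears in some bag (union = {1, 2, 3, 4, 5, 6, 7}); every edge is covered by a bag; and for each vertex v the set of bags containing v is connected in the bag tree. The decomposition is therefore valid. The largest bag has 2 vertices, so the width is 1.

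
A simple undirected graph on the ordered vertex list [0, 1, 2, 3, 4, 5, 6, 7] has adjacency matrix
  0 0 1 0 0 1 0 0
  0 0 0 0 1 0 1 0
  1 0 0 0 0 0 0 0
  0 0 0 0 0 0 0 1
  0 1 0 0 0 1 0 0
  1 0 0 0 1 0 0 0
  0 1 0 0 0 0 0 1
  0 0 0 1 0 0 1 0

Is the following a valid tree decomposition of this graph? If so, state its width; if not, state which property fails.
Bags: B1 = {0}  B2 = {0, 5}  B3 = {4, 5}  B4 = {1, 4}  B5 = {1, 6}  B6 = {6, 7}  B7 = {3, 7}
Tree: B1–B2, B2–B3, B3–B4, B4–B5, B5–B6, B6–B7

A tree decomposition must satisfy three properties: every vertex lies in some bag; for every edge, both endpoints lie together in some bag; and for every vertex, the bags containing it form a connected subtree. Here vertex 2 appears in no bag, so the decomposition is invalid.

No — vertex 2 appears in no bag.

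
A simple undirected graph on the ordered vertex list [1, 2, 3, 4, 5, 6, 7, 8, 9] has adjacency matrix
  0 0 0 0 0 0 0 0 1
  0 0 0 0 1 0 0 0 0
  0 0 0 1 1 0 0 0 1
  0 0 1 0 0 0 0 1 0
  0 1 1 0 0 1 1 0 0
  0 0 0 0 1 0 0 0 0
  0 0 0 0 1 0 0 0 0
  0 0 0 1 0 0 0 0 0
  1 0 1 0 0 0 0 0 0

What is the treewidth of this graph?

A width-1 tree decomposition is:
Bags: B1 = {3, 5}  B2 = {2, 5}  B3 = {3, 9}  B4 = {5, 7}  B5 = {3, 4}  B6 = {5, 6}  B7 = {4, 8}  B8 = {1, 9}
Tree: B1–B2, B1–B3, B2–B4, B1–B5, B1–B6, B5–B7, B3–B8
The largest bag has 2 vertices, giving width 1; this decomposition certifies tw(G) ≤ 1. Any graph with an edge has treewidth ≥ 1, and G has the edge 5–3. Hence tw(G) = 1 exactly.

1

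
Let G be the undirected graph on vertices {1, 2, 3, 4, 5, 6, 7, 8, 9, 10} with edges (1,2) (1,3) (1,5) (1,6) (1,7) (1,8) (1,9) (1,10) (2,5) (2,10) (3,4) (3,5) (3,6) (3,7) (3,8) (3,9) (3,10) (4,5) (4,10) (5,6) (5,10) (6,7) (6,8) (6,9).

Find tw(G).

A width-3 tree decomposition is:
Bags: B1 = {1, 2, 5, 10}  B2 = {1, 3, 5, 10}  B3 = {1, 3, 5, 6}  B4 = {1, 3, 6, 7}  B5 = {1, 3, 6, 9}  B6 = {1, 3, 6, 8}  B7 = {3, 4, 5, 10}
Tree: B1–B2, B2–B3, B3–B4, B4–B5, B3–B6, B2–B7
Every bag has size at most 4, so the width is 4 − 1 = 3 and tw(G) ≤ 3. On the other hand G contains the 4-clique {1, 2, 5, 10}. A clique must lie in a single bag of any decomposition, so no decomposition can have width below 3. The upper and lower bounds meet at 3, so that is the treewidth.

3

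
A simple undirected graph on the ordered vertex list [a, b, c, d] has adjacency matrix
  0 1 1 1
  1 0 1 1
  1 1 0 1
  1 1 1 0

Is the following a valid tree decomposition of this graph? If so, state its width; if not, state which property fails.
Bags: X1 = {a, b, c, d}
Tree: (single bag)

Checking the three conditions: (i) the bags cover all of {a, b, c, d}; (ii) for each edge, some bag contains both endpoints; (iii) the bags containing any fixed vertex form a subtree. All hold, so the decomposition is valid with width 4 − 1 = 3.

Yes; width 3.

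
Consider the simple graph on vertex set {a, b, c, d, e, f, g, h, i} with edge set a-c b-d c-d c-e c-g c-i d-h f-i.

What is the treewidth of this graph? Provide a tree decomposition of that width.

Treewidth 1.
Bags: B1 = {a, c}  B2 = {c, g}  B3 = {c, i}  B4 = {c, e}  B5 = {c, d}  B6 = {b, d}  B7 = {f, i}  B8 = {d, h}
Tree: B1–B2, B2–B3, B2–B4, B3–B5, B5–B6, B3–B7, B6–B8

Each bag holds 2 vertices, so the decomposition has width 1, which upper-bounds the treewidth. G has an edge, so its treewidth is at least 1. Therefore the treewidth is 1.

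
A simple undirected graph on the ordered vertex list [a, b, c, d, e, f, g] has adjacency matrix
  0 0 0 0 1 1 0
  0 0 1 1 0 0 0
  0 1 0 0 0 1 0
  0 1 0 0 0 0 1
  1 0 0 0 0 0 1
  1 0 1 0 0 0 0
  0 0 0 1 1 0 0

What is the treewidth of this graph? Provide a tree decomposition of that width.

Each bag holds 3 vertices, so the decomposition has width 2, which upper-bounds the treewidth. The edges g–d–b–c–f–a–e–g form a cycle, so G is not a tree and its treewidth is at least 2. The upper and lower bounds meet at 2, so that is the treewidth.

Treewidth 2.
One such decomposition:
Bags: B1 = {b, d, g}  B2 = {b, c, g}  B3 = {c, f, g}  B4 = {a, f, g}  B5 = {a, e, g}
Tree: B1–B2, B2–B3, B3–B4, B4–B5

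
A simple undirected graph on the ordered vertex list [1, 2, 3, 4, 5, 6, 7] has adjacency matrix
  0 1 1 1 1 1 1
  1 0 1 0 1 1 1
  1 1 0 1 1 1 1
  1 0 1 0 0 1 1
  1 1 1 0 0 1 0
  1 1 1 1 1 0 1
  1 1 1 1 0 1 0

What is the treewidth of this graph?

4

A width-4 tree decomposition is:
Bags: B1 = {1, 2, 3, 5, 6}  B2 = {1, 2, 3, 6, 7}  B3 = {1, 3, 4, 6, 7}
Tree: B1–B2, B2–B3
Every bag has size at most 5, so the width is 5 − 1 = 4 and tw(G) ≤ 4. Conversely, {1, 2, 3, 5, 6} is a clique of size 5, and the vertices of any clique must share a bag in every tree decomposition; so some bag has ≥ 5 vertices and tw(G) ≥ 4. The upper and lower bounds meet at 4, so that is the treewidth.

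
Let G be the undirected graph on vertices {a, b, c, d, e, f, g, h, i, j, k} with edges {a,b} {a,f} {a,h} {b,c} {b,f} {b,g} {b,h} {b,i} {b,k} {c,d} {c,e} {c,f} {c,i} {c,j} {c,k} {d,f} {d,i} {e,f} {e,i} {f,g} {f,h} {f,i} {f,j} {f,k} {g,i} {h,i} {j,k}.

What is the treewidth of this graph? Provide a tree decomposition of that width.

Treewidth 3.
One optimal decomposition is:
Bags: B1 = {b, f, h, i}  B2 = {b, c, f, i}  B3 = {b, f, g, i}  B4 = {a, b, f, h}  B5 = {b, c, f, k}  B6 = {c, f, j, k}  B7 = {c, e, f, i}  B8 = {c, d, f, i}
Tree: B1–B2, B1–B3, B1–B4, B2–B5, B5–B6, B2–B7, B7–B8

Every bag has size at most 4, so the width is 4 − 1 = 3 and tw(G) ≤ 3. For the lower bound, the 4 vertices {c, d, f, i} are pairwise adjacent, and any tree decomposition puts a clique entirely inside one bag — forcing width ≥ 3. The upper and lower bounds meet at 3, so that is the treewidth.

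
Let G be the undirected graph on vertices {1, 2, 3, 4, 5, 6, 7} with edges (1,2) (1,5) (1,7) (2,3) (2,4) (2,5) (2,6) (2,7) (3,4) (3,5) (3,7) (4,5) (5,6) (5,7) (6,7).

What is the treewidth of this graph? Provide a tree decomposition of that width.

Every bag has size at most 4, so the width is 4 − 1 = 3 and tw(G) ≤ 3. On the other hand G contains the 4-clique {2, 3, 4, 5}. A clique must lie in a single bag of any decomposition, so no decomposition can have width below 3. Therefore the treewidth is 3.

Treewidth 3.
Bags: B1 = {2, 3, 5, 7}  B2 = {2, 5, 6, 7}  B3 = {1, 2, 5, 7}  B4 = {2, 3, 4, 5}
Tree: B1–B2, B1–B3, B1–B4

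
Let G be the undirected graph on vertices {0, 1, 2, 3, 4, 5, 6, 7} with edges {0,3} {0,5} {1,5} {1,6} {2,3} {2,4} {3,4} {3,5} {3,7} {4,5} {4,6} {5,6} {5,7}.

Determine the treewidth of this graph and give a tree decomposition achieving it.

Treewidth 2.
Bags: B1 = {4, 5, 6}  B2 = {3, 4, 5}  B3 = {1, 5, 6}  B4 = {0, 3, 5}  B5 = {3, 5, 7}  B6 = {2, 3, 4}
Tree: B1–B2, B1–B3, B2–B4, B2–B5, B2–B6

The largest bag has 3 vertices, giving width 2; this decomposition certifies tw(G) ≤ 2. Conversely, {2, 3, 4} is a clique of size 3, and the vertices of any clique must share a bag in every tree decomposition; so some bag has ≥ 3 vertices and tw(G) ≥ 2. The upper and lower bounds meet at 2, so that is the treewidth.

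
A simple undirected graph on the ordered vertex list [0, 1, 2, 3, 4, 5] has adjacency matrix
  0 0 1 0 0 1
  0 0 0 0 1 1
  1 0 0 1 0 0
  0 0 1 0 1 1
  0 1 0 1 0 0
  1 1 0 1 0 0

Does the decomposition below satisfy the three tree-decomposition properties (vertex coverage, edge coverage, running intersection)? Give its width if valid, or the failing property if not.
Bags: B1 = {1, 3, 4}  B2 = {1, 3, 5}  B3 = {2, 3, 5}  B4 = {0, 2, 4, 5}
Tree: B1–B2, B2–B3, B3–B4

No — bags containing vertex 4 are not connected in the tree.

A tree decomposition must satisfy three properties: every vertex lies in some bag; for every edge, both endpoints lie together in some bag; and for every vertex, the bags containing it form a connected subtree. Here bags containing vertex 4 are not connected in the tree, so the decomposition is invalid.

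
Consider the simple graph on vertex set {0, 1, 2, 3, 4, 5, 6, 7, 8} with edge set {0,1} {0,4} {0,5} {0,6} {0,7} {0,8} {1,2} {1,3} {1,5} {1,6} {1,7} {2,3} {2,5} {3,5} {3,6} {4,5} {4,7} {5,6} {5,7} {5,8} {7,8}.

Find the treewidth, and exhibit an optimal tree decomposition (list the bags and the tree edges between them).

The largest bag has 4 vertices, giving width 3; this decomposition certifies tw(G) ≤ 3. On the other hand G contains the 4-clique {0, 1, 5, 6}. A clique must lie in a single bag of any decomposition, so no decomposition can have width below 3. The upper and lower bounds meet at 3, so that is the treewidth.

Treewidth 3.
Bags: B1 = {0, 1, 5, 7}  B2 = {0, 1, 5, 6}  B3 = {1, 3, 5, 6}  B4 = {0, 4, 5, 7}  B5 = {1, 2, 3, 5}  B6 = {0, 5, 7, 8}
Tree: B1–B2, B2–B3, B1–B4, B3–B5, B1–B6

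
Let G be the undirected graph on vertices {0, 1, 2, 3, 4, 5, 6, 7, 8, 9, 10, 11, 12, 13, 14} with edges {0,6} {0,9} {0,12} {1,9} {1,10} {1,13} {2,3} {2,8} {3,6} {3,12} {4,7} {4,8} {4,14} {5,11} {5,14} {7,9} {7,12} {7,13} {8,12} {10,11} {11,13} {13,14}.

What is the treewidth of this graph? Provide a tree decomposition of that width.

Treewidth 3.
One optimal decomposition is:
Bags: B1 = {5, 10, 11, 14}  B2 = {10, 11, 13, 14}  B3 = {1, 10, 13, 14}  B4 = {1, 4, 13, 14}  B5 = {1, 4, 7, 13}  B6 = {1, 4, 7, 9}  B7 = {4, 7, 8, 9}  B8 = {7, 8, 9, 12}  B9 = {0, 8, 9, 12}  B10 = {0, 2, 8, 12}  B11 = {0, 2, 3, 12}  B12 = {0, 2, 3, 6}
Tree: B1–B2, B2–B3, B3–B4, B4–B5, B5–B6, B6–B7, B7–B8, B8–B9, B9–B10, B10–B11, B11–B12

Every bag has size at most 4, so the width is 4 − 1 = 3 and tw(G) ≤ 3. For the lower bound: the 4 vertex sets {5,10,11}, {14}, {13}, {1,4,7,9} are disjoint, each induces a connected subgraph, and every pair is joined by at least one edge of G. Contracting each set to a single vertex therefore yields K_{4} as a minor, and since treewidth is minor-monotone, tw(G) ≥ tw(K_{4}) = 3. Combining the bounds, tw(G) = 3.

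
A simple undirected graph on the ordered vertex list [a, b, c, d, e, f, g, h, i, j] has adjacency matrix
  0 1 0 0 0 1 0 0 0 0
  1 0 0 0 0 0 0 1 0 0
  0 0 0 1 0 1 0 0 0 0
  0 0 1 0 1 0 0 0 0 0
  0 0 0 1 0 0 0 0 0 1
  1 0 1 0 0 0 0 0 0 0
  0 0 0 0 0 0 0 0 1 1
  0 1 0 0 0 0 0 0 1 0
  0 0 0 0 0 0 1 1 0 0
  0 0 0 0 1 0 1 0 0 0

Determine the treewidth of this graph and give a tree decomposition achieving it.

The largest bag has 3 vertices, giving width 2; this decomposition certifies tw(G) ≤ 2. Since a–b–h–i–g–j–e–d–c–f–a is a cycle in G, G is not acyclic. Forests are exactly the graphs of treewidth ≤ 1, so tw(G) ≥ 2. Combining the bounds, tw(G) = 2.

Treewidth 2.
Bags: B1 = {a, b, h}  B2 = {a, h, i}  B3 = {a, g, i}  B4 = {a, g, j}  B5 = {a, e, j}  B6 = {a, d, e}  B7 = {a, c, d}  B8 = {a, c, f}
Tree: B1–B2, B2–B3, B3–B4, B4–B5, B5–B6, B6–B7, B7–B8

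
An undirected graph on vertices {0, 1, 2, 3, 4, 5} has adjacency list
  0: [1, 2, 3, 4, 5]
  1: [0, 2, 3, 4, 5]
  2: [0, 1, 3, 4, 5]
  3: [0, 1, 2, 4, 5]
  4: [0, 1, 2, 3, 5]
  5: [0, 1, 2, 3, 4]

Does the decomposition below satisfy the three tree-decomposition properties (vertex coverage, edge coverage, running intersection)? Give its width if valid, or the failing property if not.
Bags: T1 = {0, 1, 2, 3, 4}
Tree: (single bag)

No — vertex 5 appears in no bag.

A tree decomposition must satisfy three properties: every vertex lies in some bag; for every edge, both endpoints lie together in some bag; and for every vertex, the bags containing it form a connected subtree. Here vertex 5 appears in no bag, so the decomposition is invalid.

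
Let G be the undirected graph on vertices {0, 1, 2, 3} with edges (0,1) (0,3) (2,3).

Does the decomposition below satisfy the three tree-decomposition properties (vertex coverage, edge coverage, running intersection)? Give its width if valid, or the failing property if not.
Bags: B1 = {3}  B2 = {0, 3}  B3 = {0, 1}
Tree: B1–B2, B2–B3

A tree decomposition must satisfy three properties: every vertex lies in some bag; for every edge, both endpoints lie together in some bag; and for every vertex, the bags containing it form a connected subtree. Here vertex 2 appears in no bag, so the decomposition is invalid.

No — vertex 2 appears in no bag.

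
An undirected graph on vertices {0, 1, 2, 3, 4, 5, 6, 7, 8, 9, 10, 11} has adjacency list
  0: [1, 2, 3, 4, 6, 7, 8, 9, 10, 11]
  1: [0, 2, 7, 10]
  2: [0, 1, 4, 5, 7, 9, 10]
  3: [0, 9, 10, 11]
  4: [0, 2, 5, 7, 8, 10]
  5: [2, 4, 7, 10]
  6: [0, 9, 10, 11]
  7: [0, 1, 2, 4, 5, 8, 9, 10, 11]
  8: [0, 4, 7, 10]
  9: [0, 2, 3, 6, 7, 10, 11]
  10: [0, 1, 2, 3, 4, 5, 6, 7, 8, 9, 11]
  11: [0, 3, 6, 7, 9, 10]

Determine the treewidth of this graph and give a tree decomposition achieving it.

The largest bag has 5 vertices, giving width 4; this decomposition certifies tw(G) ≤ 4. On the other hand G contains the 5-clique {0, 3, 9, 10, 11}. A clique must lie in a single bag of any decomposition, so no decomposition can have width below 4. The upper and lower bounds meet at 4, so that is the treewidth.

Treewidth 4.
Bags: B1 = {2, 4, 5, 7, 10}  B2 = {0, 2, 4, 7, 10}  B3 = {0, 1, 2, 7, 10}  B4 = {0, 2, 7, 9, 10}  B5 = {0, 7, 9, 10, 11}  B6 = {0, 6, 9, 10, 11}  B7 = {0, 4, 7, 8, 10}  B8 = {0, 3, 9, 10, 11}
Tree: B1–B2, B2–B3, B3–B4, B4–B5, B5–B6, B2–B7, B6–B8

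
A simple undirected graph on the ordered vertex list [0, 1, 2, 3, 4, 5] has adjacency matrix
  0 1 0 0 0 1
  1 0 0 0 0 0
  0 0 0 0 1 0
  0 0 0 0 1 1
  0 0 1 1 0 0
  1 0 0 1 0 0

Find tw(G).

1

A width-1 tree decomposition is:
Bags: B1 = {0, 1}  B2 = {0, 5}  B3 = {3, 5}  B4 = {3, 4}  B5 = {2, 4}
Tree: B1–B2, B2–B3, B3–B4, B4–B5
Each bag holds 2 vertices, so the decomposition has width 1, which upper-bounds the treewidth. Any graph with an edge has treewidth ≥ 1, and G has the edge 1–0. Combining the bounds, tw(G) = 1.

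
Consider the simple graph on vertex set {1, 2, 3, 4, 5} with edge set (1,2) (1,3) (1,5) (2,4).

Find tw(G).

A width-1 tree decomposition is:
Bags: B1 = {1, 2}  B2 = {2, 4}  B3 = {1, 3}  B4 = {1, 5}
Tree: B1–B2, B1–B3, B3–B4
Every bag has size at most 2, so the width is 2 − 1 = 1 and tw(G) ≤ 1. Since G has at least one edge (e.g. 2–1), it is not an edgeless graph, so tw(G) ≥ 1. Hence tw(G) = 1 exactly.

1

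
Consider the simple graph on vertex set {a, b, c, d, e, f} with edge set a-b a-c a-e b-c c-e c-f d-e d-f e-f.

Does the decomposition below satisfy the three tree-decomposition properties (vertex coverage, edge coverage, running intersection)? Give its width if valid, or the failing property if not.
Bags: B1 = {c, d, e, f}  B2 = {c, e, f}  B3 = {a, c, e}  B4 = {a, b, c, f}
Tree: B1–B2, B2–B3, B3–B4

No — bags containing vertex f are not connected in the tree.

A tree decomposition must satisfy three properties: every vertex lies in some bag; for every edge, both endpoints lie together in some bag; and for every vertex, the bags containing it form a connected subtree. Here bags containing vertex f are not connected in the tree, so the decomposition is invalid.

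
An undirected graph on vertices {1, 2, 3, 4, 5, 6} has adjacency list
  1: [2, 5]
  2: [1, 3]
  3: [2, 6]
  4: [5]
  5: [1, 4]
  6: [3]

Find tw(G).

A width-1 tree decomposition is:
Bags: B1 = {4, 5}  B2 = {1, 5}  B3 = {1, 2}  B4 = {2, 3}  B5 = {3, 6}
Tree: B1–B2, B2–B3, B3–B4, B4–B5
The largest bag has 2 vertices, giving width 1; this decomposition certifies tw(G) ≤ 1. Any graph with an edge has treewidth ≥ 1, and G has the edge 4–5. Therefore the treewidth is 1.

1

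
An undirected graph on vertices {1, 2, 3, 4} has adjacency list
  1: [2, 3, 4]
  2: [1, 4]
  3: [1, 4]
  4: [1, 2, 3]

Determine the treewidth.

2

A width-2 tree decomposition is:
Bags: B1 = {1, 3, 4}  B2 = {1, 2, 4}
Tree: B1–B2
Every bag has size at most 3, so the width is 3 − 1 = 2 and tw(G) ≤ 2. Conversely, {1, 2, 4} is a clique of size 3, and the vertices of any clique must share a bag in every tree decomposition; so some bag has ≥ 3 vertices and tw(G) ≥ 2. Therefore the treewidth is 2.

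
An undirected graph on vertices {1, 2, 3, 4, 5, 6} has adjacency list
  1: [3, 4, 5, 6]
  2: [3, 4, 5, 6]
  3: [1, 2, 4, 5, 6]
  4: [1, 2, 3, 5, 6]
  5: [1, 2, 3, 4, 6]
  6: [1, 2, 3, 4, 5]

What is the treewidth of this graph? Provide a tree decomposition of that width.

Treewidth 4.
One optimal decomposition is:
Bags: B1 = {2, 3, 4, 5, 6}  B2 = {1, 3, 4, 5, 6}
Tree: B1–B2

Each bag holds 5 vertices, so the decomposition has width 4, which upper-bounds the treewidth. Conversely, {1, 3, 4, 5, 6} is a clique of size 5, and the vertices of any clique must share a bag in every tree decomposition; so some bag has ≥ 5 vertices and tw(G) ≥ 4. Hence tw(G) = 4 exactly.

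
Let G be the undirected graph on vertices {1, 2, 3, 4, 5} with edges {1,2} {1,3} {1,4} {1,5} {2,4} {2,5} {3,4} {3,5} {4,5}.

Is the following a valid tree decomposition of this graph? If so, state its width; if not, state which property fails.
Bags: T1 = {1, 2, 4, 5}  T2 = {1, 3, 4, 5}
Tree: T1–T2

Every vertex of G appears in some bag (union = {1, 2, 3, 4, 5}); every edge is covered by a bag; and for each vertex v the set of bags containing v is connected in the bag tree. The decomposition is therefore valid. The largest bag has 4 vertices, so the width is 3.

Yes; width 3.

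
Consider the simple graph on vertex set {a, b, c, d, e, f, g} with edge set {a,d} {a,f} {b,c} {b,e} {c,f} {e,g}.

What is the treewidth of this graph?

A width-1 tree decomposition is:
Bags: B1 = {e, g}  B2 = {b, e}  B3 = {b, c}  B4 = {c, f}  B5 = {a, f}  B6 = {a, d}
Tree: B1–B2, B2–B3, B3–B4, B4–B5, B5–B6
The largest bag has 2 vertices, giving width 1; this decomposition certifies tw(G) ≤ 1. Since G has at least one edge (e.g. g–e), it is not an edgeless graph, so tw(G) ≥ 1. Hence tw(G) = 1 exactly.

1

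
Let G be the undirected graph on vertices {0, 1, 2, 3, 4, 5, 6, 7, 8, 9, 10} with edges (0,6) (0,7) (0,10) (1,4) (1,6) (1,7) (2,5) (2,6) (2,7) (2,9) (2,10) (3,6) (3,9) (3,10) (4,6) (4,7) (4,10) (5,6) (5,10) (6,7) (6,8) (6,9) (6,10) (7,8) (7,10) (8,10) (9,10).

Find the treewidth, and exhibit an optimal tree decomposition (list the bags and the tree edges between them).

Treewidth 3.
One optimal decomposition is:
Bags: B1 = {6, 7, 8, 10}  B2 = {2, 6, 7, 10}  B3 = {2, 5, 6, 10}  B4 = {2, 6, 9, 10}  B5 = {3, 6, 9, 10}  B6 = {0, 6, 7, 10}  B7 = {4, 6, 7, 10}  B8 = {1, 4, 6, 7}
Tree: B1–B2, B2–B3, B3–B4, B4–B5, B2–B6, B6–B7, B7–B8

The largest bag has 4 vertices, giving width 3; this decomposition certifies tw(G) ≤ 3. For the lower bound, the 4 vertices {1, 4, 6, 7} are pairwise adjacent, and any tree decomposition puts a clique entirely inside one bag — forcing width ≥ 3. Hence tw(G) = 3 exactly.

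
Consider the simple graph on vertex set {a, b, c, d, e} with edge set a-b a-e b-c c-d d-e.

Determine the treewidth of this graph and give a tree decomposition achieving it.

Treewidth 2.
One such decomposition:
Bags: B1 = {b, c, d}  B2 = {b, d, e}  B3 = {a, b, e}
Tree: B1–B2, B2–B3

The largest bag has 3 vertices, giving width 2; this decomposition certifies tw(G) ≤ 2. For the lower bound, G contains the cycle b–c–d–e–a–b, so G is not a forest; only forests have treewidth ≤ 1, hence tw(G) ≥ 2. The upper and lower bounds meet at 2, so that is the treewidth.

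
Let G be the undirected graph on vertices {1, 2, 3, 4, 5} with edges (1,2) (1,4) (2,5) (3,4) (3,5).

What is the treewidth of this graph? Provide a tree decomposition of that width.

Each bag holds 3 vertices, so the decomposition has width 2, which upper-bounds the treewidth. Since 3–4–1–2–5–3 is a cycle in G, G is not acyclic. Forests are exactly the graphs of treewidth ≤ 1, so tw(G) ≥ 2. Combining the bounds, tw(G) = 2.

Treewidth 2.
One such decomposition:
Bags: B1 = {1, 3, 4}  B2 = {1, 2, 3}  B3 = {2, 3, 5}
Tree: B1–B2, B2–B3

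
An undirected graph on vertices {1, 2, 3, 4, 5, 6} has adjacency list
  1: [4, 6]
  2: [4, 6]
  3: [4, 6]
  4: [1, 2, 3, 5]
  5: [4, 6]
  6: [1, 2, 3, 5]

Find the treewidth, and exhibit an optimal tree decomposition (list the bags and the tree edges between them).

Treewidth 2.
One such decomposition:
Bags: B1 = {2, 4, 6}  B2 = {3, 4, 6}  B3 = {1, 4, 6}  B4 = {4, 5, 6}
Tree: B1–B2, B2–B3, B3–B4

The largest bag has 3 vertices, giving width 2; this decomposition certifies tw(G) ≤ 2. For the lower bound, G contains the cycle 4–2–6–3–4, so G is not a forest; only forests have treewidth ≤ 1, hence tw(G) ≥ 2. Therefore the treewidth is 2.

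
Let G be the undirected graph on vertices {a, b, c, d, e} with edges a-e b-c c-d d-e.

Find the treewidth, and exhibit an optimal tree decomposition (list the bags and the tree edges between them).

Treewidth 1.
Bags: B1 = {b, c}  B2 = {c, d}  B3 = {d, e}  B4 = {a, e}
Tree: B1–B2, B2–B3, B3–B4

Every bag has size at most 2, so the width is 2 − 1 = 1 and tw(G) ≤ 1. Any graph with an edge has treewidth ≥ 1, and G has the edge b–c. Hence tw(G) = 1 exactly.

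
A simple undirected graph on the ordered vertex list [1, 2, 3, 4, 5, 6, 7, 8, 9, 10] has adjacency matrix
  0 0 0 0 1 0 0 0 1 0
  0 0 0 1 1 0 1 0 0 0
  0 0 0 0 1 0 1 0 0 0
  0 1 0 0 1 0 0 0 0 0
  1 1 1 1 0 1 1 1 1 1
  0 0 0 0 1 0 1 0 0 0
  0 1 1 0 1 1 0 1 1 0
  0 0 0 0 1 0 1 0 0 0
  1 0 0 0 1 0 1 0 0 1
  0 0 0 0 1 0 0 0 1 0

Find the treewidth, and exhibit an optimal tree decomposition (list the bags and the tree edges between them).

The largest bag has 3 vertices, giving width 2; this decomposition certifies tw(G) ≤ 2. On the other hand G contains the 3-clique {1, 5, 9}. A clique must lie in a single bag of any decomposition, so no decomposition can have width below 2. Combining the bounds, tw(G) = 2.

Treewidth 2.
Bags: B1 = {5, 7, 9}  B2 = {5, 6, 7}  B3 = {2, 5, 7}  B4 = {5, 7, 8}  B5 = {3, 5, 7}  B6 = {2, 4, 5}  B7 = {1, 5, 9}  B8 = {5, 9, 10}
Tree: B1–B2, B2–B3, B1–B4, B3–B5, B3–B6, B1–B7, B7–B8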